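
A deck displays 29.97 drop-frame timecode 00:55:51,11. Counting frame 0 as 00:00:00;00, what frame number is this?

100441

Complete 10-minute blocks: 5, each 17982 frames → 89910.
Remaining 5 whole minutes in the current block: 1800 + 4 × 1798 = 8992 frames.
Within the current minute: 51 × 30 + 11 − 2 = 1539 (labels ;00/;01 skipped at this minute). Total = 89910 + 8992 + 1539 = 100441.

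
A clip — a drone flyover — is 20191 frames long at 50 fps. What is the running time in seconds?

403.82 seconds

Running time = 20191 / (50) = 403.82 s.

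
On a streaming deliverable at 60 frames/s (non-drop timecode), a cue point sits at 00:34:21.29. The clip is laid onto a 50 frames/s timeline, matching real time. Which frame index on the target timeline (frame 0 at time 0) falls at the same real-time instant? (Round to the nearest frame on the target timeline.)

frame 103074

Source frame index: (0×3600 + 34×60 + 21) × 60 + 29 = 123689.
Real time: 123689 / (60) = 123689/60 s.
Target frame: (123689/60) × (50) = 618445/6 ≈ 103074.167 → 103074.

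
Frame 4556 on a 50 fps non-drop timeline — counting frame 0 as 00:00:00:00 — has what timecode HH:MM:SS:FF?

00:01:31:06

4556 ÷ 50 = 91 full seconds, remainder 6 frames.
91 s = 0 h 1 min 31 s.
Timecode: 00:01:31:06.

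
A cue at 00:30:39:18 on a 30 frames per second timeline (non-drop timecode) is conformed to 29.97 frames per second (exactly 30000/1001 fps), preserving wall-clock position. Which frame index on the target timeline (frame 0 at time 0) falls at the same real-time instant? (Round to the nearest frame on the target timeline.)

frame 55133

Source frame index: (0×3600 + 30×60 + 39) × 30 + 18 = 55188.
Real time: 55188 / (30) = 9198/5 s.
Target frame: (9198/5) × (30000/1001) = 7884000/143 ≈ 55132.867 → 55133.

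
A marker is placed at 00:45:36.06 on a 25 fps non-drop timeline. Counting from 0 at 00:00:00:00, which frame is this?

68406

Total seconds to the label: (0 × 3600 + 45 × 60 + 36) = 2736.
Frame index = 2736 × 25 + 6 = 68406.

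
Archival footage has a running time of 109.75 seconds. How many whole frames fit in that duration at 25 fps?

2743 frames

Frames = 109.75 × 25 = 10975/4 ≈ 2743.7500.
Complete frames: 2743.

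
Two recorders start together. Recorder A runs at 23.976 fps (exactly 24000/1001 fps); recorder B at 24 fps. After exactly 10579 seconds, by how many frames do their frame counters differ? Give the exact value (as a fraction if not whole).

A emits 24000/1001 × 10579 = 253896000/1001 frames; B emits 24 × 10579 = 253896.
Difference = 253896/1001 frames (≈ 253.6424); B is ahead of A.

253896/1001 frames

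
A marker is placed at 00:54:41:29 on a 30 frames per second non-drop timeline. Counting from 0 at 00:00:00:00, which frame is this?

98459

Total seconds to the label: (0 × 3600 + 54 × 60 + 41) = 3281.
Frame index = 3281 × 30 + 29 = 98459.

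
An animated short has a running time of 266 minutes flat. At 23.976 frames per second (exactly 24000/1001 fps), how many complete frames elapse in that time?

382657 frames

266 min = 15960 s.
Frames = 15960 × 24000/1001 = 54720000/143 ≈ 382657.3427.
Complete frames: 382657.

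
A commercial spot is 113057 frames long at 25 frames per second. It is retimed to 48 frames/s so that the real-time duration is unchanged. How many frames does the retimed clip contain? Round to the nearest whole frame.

Frames at target rate = 113057 × (48) / (25) = 5426736/25 ≈ 217069.440.
Nearest whole frame: 217069.

217069 frames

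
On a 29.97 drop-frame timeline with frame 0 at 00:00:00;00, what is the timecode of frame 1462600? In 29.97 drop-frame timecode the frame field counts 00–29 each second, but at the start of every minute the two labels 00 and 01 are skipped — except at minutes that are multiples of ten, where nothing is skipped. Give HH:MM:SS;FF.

Each 10-minute DF block holds 10 × 60 × 30 − 9 × 2 = 17982 frames. 1462600 ÷ 17982 → 81 full blocks, remainder 6058.
Within the partial block the first minute is 1800 frames and each further minute 1798, so 3 further minute boundaries passed. Total skipped labels = 18 × 81 + 2 × 3 = 1464.
Non-drop label index = 1462600 + 1464 = 1464064; at 30 labels/s that is 13:33:22:04, i.e. DF 13:33:22;04.

13:33:22;04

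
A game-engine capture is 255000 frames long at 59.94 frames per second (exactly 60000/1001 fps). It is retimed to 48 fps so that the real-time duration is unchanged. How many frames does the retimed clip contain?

204204 frames

Target frames = source frames × (target rate / source rate) = 255000 × (48)/(60000/1001) = 255000 × 1001/1250 = 204204.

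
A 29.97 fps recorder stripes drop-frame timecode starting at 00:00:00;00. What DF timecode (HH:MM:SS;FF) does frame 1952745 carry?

Ten DF minutes hold 17982 frames, so frame 1952745 lies in block 108 (frames 1942056–1960037) with 10689 frames into that block.
The block's first minute is 1800 frames and the rest 1798 each; 10689 frames reaches minute 5, so 108 × 18 + 5 × 2 = 1954 labels have been skipped so far.
Adding those back, label number 1952745 + 1954 = 1954699 at 30 labels/s is 65156 s + 19 f = 18 h 5 min 56 s frame 19, i.e. 18:05:56;19.

18:05:56;19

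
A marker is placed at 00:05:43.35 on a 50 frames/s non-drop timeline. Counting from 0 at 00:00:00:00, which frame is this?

17185

Total seconds to the label: (0 × 3600 + 5 × 60 + 43) = 343.
Frame index = 343 × 50 + 35 = 17185.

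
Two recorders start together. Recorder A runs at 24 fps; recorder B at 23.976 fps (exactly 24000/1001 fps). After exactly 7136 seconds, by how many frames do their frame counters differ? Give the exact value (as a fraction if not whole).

171264/1001 frames

A emits 24 × 7136 = 171264 frames; B emits 24000/1001 × 7136 = 171264000/1001.
Difference = 171264/1001 frames (≈ 171.0929); B is behind A.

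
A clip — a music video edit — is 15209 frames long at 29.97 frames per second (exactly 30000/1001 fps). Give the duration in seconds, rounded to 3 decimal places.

507.474 seconds

Running time = 15209 × 1001/30000 = 15224209/30000 s ≈ 507.474 s.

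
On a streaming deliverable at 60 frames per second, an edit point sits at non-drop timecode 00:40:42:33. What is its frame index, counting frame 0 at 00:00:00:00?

Total seconds to the label: (0 × 3600 + 40 × 60 + 42) = 2442.
Frame index = 2442 × 60 + 33 = 146553.

146553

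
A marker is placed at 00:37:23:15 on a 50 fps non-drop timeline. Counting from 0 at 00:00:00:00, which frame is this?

frame 112165

Total seconds to the label: (0 × 3600 + 37 × 60 + 23) = 2243.
Frame index = 2243 × 50 + 15 = 112165.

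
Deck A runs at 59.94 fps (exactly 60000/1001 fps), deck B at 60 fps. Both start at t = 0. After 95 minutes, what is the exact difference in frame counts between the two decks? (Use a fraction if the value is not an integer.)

95 min = 5700 s.
A emits 60000/1001 × 5700 = 342000000/1001 frames; B emits 60 × 5700 = 342000.
Difference = 342000/1001 frames (≈ 341.6583); B is ahead of A.

342000/1001 frames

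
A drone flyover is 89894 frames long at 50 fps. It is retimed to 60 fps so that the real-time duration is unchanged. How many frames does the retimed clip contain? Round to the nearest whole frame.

107873 frames

Frames at target rate = 89894 × (60) / (50) = 539364/5 ≈ 107872.800.
Nearest whole frame: 107873.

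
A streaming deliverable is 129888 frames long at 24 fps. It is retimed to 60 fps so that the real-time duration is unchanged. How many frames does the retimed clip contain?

324720 frames

Target frames = source frames × (target rate / source rate) = 129888 × (60)/(24) = 129888 × 5/2 = 324720.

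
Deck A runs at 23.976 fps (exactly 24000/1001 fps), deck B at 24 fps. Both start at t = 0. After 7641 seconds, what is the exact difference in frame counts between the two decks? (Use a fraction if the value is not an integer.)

183384/1001 frames

A emits 24000/1001 × 7641 = 183384000/1001 frames; B emits 24 × 7641 = 183384.
Difference = 183384/1001 frames (≈ 183.2008); B is ahead of A.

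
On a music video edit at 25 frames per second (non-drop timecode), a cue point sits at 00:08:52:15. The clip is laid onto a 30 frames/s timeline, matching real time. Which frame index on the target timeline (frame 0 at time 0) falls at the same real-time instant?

Source frame index: (0×3600 + 8×60 + 52) × 25 + 15 = 13315.
Real time: 13315 / (25) = 2663/5 s.
Target frame: (2663/5) × (30) = 15978.

frame 15978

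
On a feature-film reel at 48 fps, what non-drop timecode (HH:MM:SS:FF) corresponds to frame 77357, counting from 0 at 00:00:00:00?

77357 ÷ 48 = 1611 full seconds, remainder 29 frames.
1611 s = 0 h 26 min 51 s.
Timecode: 00:26:51:29.

00:26:51:29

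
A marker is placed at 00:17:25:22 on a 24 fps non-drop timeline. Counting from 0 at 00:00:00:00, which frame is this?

Total seconds to the label: (0 × 3600 + 17 × 60 + 25) = 1045.
Frame index = 1045 × 24 + 22 = 25102.

frame 25102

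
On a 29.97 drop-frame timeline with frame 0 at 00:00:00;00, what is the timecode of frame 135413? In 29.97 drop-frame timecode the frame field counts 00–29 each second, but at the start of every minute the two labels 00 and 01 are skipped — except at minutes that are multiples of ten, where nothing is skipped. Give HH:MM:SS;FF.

01:15:18;09

Ten DF minutes hold 17982 frames, so frame 135413 lies in block 7 (frames 125874–143855) with 9539 frames into that block.
The block's first minute is 1800 frames and the rest 1798 each; 9539 frames reaches minute 5, so 7 × 18 + 5 × 2 = 136 labels have been skipped so far.
Adding those back, label number 135413 + 136 = 135549 at 30 labels/s is 4518 s + 9 f = 1 h 15 min 18 s frame 9, i.e. 01:15:18;09.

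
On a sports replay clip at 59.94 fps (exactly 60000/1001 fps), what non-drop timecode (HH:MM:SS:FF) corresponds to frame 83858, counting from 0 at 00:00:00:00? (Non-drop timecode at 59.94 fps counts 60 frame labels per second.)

00:23:17:38

83858 ÷ 60 = 1397 full seconds, remainder 38 frames.
1397 s = 0 h 23 min 17 s.
Timecode: 00:23:17:38.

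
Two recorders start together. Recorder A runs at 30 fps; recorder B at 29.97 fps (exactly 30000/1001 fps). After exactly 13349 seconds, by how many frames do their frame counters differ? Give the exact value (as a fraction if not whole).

57210/143 frames

A emits 30 × 13349 = 400470 frames; B emits 30000/1001 × 13349 = 57210000/143.
Difference = 57210/143 frames (≈ 400.0699); B is behind A.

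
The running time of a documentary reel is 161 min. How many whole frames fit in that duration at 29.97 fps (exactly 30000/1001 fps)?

289510 frames

161 min = 9660 s.
Frames = 9660 × 30000/1001 = 41400000/143 ≈ 289510.4895.
Complete frames: 289510.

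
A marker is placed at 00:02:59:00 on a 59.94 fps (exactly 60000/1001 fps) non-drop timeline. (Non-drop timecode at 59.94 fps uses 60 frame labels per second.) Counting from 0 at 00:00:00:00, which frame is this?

Total seconds to the label: (0 × 3600 + 2 × 60 + 59) = 179.
Frame index = 179 × 60 + 0 = 10740.

frame 10740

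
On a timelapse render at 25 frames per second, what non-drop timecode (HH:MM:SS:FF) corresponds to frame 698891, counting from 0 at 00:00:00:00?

07:45:55:16

698891 ÷ 25 = 27955 full seconds, remainder 16 frames.
27955 s = 7 h 45 min 55 s.
Timecode: 07:45:55:16.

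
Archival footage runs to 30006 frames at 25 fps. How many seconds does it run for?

1200.24 seconds

Running time = 30006 / (25) = 1200.24 s.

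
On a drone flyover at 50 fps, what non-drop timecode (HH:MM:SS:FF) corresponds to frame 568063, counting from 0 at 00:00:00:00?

03:09:21:13

568063 ÷ 50 = 11361 full seconds, remainder 13 frames.
11361 s = 3 h 9 min 21 s.
Timecode: 03:09:21:13.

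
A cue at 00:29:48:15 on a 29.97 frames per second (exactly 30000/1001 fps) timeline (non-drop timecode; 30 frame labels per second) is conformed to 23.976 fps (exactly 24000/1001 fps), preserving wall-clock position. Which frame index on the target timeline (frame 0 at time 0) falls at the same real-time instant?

Source frame index: (0×3600 + 29×60 + 48) × 30 + 15 = 53655.
Real time: 53655 / (30000/1001) = 3580577/2000 s.
Target frame: (3580577/2000) × (24000/1001) = 42924.

frame 42924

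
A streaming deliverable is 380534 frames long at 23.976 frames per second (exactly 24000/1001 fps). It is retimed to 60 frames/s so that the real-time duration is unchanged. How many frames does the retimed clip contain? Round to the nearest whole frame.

952286 frames

Frames at target rate = 380534 × (60) / (24000/1001) = 190457267/200 ≈ 952286.335.
Nearest whole frame: 952286.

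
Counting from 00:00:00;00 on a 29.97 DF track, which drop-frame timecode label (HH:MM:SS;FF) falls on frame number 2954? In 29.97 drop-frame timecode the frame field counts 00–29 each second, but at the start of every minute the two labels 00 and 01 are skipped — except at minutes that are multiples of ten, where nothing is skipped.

Ten DF minutes hold 17982 frames, so frame 2954 lies in block 0 (frames 0–17981) with 2954 frames into that block.
The block's first minute is 1800 frames and the rest 1798 each; 2954 frames reaches minute 1, so 0 × 18 + 1 × 2 = 2 labels have been skipped so far.
Adding those back, label number 2954 + 2 = 2956 at 30 labels/s is 98 s + 16 f = 0 h 1 min 38 s frame 16, i.e. 00:01:38;16.

00:01:38;16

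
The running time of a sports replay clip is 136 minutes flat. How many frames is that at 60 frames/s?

489600 frames

136 min = 8160 s.
Frames = 8160 × 60 = 489600.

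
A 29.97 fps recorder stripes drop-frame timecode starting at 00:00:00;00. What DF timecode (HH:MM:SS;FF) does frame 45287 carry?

Each 10-minute DF block holds 10 × 60 × 30 − 9 × 2 = 17982 frames. 45287 ÷ 17982 → 2 full blocks, remainder 9323.
Within the partial block the first minute is 1800 frames and each further minute 1798, so 5 further minute boundaries passed. Total skipped labels = 18 × 2 + 2 × 5 = 46.
Non-drop label index = 45287 + 46 = 45333; at 30 labels/s that is 00:25:11:03, i.e. DF 00:25:11;03.

00:25:11;03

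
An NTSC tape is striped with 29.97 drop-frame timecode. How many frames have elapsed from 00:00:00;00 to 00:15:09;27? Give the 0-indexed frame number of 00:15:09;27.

As if non-drop at 30 labels/s: (0 × 3600 + 15 × 60 + 9) × 30 + 27 = 27297.
Minute boundaries passed: 15; those not divisible by 10: 15 − 1 = 14; dropped labels = 2 × 14 = 28.
Actual frame index = 27297 − 28 = 27269.

27269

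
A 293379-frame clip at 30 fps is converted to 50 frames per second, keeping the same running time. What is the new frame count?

488965 frames

Target frames = source frames × (target rate / source rate) = 293379 × (50)/(30) = 293379 × 5/3 = 488965.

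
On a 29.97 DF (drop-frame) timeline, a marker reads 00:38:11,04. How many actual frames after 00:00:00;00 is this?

68664

As if non-drop at 30 labels/s: (0 × 3600 + 38 × 60 + 11) × 30 + 4 = 68734.
Minute boundaries passed: 38; those not divisible by 10: 38 − 3 = 35; dropped labels = 2 × 35 = 70.
Actual frame index = 68734 − 70 = 68664.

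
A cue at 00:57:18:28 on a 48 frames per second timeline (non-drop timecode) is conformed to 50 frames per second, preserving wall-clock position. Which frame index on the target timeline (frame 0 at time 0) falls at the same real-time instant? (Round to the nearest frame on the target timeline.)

frame 171929

Source frame index: (0×3600 + 57×60 + 18) × 48 + 28 = 165052.
Real time: 165052 / (48) = 41263/12 s.
Target frame: (41263/12) × (50) = 1031575/6 ≈ 171929.167 → 171929.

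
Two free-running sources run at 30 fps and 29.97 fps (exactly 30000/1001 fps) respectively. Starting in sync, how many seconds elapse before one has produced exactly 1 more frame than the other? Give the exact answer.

1001/30 seconds

The gap grows by |30000/1001 − 30| = 30/1001 frames per second.
Time for a 1-frame gap: 1 ÷ (30/1001) = 1001/30 s.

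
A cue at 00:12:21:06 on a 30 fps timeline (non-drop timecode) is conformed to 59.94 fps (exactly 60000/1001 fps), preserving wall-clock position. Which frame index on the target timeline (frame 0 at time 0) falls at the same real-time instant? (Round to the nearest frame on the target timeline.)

Source frame index: (0×3600 + 12×60 + 21) × 30 + 6 = 22236.
Real time: 22236 / (30) = 3706/5 s.
Target frame: (3706/5) × (60000/1001) = 44472000/1001 ≈ 44427.572 → 44428.

frame 44428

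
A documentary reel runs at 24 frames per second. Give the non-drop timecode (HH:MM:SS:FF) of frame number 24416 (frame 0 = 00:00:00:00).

00:16:57:08

24416 ÷ 24 = 1017 full seconds, remainder 8 frames.
1017 s = 0 h 16 min 57 s.
Timecode: 00:16:57:08.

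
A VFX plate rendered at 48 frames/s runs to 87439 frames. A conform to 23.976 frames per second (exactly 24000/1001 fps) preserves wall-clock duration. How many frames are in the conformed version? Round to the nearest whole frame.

43676 frames

Frames at target rate = 87439 × (24000/1001) / (48) = 3974500/91 ≈ 43675.824.
Nearest whole frame: 43676.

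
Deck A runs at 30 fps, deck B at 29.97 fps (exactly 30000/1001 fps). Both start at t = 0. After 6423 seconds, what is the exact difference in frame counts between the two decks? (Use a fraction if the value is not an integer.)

A emits 30 × 6423 = 192690 frames; B emits 30000/1001 × 6423 = 192690000/1001.
Difference = 192690/1001 frames (≈ 192.4975); B is behind A.

192690/1001 frames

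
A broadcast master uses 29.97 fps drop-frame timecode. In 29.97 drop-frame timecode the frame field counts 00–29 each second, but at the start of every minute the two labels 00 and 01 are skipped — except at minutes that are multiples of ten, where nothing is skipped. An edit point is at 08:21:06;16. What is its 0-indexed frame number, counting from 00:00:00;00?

As if non-drop at 30 labels/s: (8 × 3600 + 21 × 60 + 6) × 30 + 16 = 901996.
Minute boundaries passed: 501; those not divisible by 10: 501 − 50 = 451; dropped labels = 2 × 451 = 902.
Actual frame index = 901996 − 902 = 901094.

901094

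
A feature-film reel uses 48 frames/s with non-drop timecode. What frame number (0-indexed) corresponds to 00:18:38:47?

Total seconds to the label: (0 × 3600 + 18 × 60 + 38) = 1118.
Frame index = 1118 × 48 + 47 = 53711.

53711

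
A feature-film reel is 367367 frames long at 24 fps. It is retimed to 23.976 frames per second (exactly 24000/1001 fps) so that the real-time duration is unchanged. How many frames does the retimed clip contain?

367000 frames

Target frames = source frames × (target rate / source rate) = 367367 × (24000/1001)/(24) = 367367 × 1000/1001 = 367000.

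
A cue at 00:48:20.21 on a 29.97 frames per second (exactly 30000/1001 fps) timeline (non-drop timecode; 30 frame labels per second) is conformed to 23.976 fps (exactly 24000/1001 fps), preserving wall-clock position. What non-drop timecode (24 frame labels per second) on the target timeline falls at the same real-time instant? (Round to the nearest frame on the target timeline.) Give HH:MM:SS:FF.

00:48:20:17

Source frame index: (0×3600 + 48×60 + 20) × 30 + 21 = 87021.
Real time: 87021 / (30000/1001) = 29036007/10000 s.
Target frame: (29036007/10000) × (24000/1001) = 348084/5 ≈ 69616.800 → 69617.
At 24 labels/s: frame 69617 → 00:48:20:17.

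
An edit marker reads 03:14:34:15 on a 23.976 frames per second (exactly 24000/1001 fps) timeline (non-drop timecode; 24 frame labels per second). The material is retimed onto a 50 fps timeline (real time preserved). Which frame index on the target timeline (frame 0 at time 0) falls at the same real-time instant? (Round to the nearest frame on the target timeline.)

frame 584315

Source frame index: (3×3600 + 14×60 + 34) × 24 + 15 = 280191.
Real time: 280191 / (24000/1001) = 93490397/8000 s.
Target frame: (93490397/8000) × (50) = 93490397/160 ≈ 584314.981 → 584315.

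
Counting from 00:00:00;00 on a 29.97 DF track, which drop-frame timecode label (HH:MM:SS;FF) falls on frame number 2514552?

23:18:22;10

Ten DF minutes hold 17982 frames, so frame 2514552 lies in block 139 (frames 2499498–2517479) with 15054 frames into that block.
The block's first minute is 1800 frames and the rest 1798 each; 15054 frames reaches minute 8, so 139 × 18 + 8 × 2 = 2518 labels have been skipped so far.
Adding those back, label number 2514552 + 2518 = 2517070 at 30 labels/s is 83902 s + 10 f = 23 h 18 min 22 s frame 10, i.e. 23:18:22;10.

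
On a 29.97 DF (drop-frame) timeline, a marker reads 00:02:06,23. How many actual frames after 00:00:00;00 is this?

As if non-drop at 30 labels/s: (0 × 3600 + 2 × 60 + 6) × 30 + 23 = 3803.
Minute boundaries passed: 2; those not divisible by 10: 2 − 0 = 2; dropped labels = 2 × 2 = 4.
Actual frame index = 3803 − 4 = 3799.

3799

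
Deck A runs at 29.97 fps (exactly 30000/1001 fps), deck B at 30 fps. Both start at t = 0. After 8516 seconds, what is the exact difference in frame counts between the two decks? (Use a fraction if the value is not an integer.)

255480/1001 frames

A emits 30000/1001 × 8516 = 255480000/1001 frames; B emits 30 × 8516 = 255480.
Difference = 255480/1001 frames (≈ 255.2248); B is ahead of A.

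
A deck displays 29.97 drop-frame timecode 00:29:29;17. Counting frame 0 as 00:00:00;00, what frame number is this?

Complete 10-minute blocks: 2, each 17982 frames → 35964.
Remaining 9 whole minutes in the current block: 1800 + 8 × 1798 = 16184 frames.
Within the current minute: 29 × 30 + 17 − 2 = 885 (labels ;00/;01 skipped at this minute). Total = 35964 + 16184 + 885 = 53033.

53033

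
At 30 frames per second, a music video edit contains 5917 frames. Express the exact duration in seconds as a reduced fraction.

Running time = 5917 ÷ (30) = 5917 × 1/30 = 5917/30 s.

5917/30 seconds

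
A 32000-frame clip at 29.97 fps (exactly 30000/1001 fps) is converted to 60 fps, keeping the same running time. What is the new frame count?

64064 frames

Target frames = source frames × (target rate / source rate) = 32000 × (60)/(30000/1001) = 32000 × 1001/500 = 64064.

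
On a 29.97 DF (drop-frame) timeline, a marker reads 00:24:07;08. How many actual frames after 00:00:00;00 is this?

43374

As if non-drop at 30 labels/s: (0 × 3600 + 24 × 60 + 7) × 30 + 8 = 43418.
Minute boundaries passed: 24; those not divisible by 10: 24 − 2 = 22; dropped labels = 2 × 22 = 44.
Actual frame index = 43418 − 44 = 43374.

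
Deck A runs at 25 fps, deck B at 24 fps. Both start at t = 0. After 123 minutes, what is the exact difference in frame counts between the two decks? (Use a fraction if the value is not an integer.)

123 min = 7380 s.
A emits 25 × 7380 = 184500 frames; B emits 24 × 7380 = 177120.
Difference = 7380 frames; B is behind A.

7380 frames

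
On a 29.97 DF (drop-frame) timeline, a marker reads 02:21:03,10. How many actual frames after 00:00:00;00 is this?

Complete 10-minute blocks: 14, each 17982 frames → 251748.
Remaining 1 whole minute in the current block: 1800 + 0 × 1798 = 1800 frames.
Within the current minute: 3 × 30 + 10 − 2 = 98 (labels ;00/;01 skipped at this minute). Total = 251748 + 1800 + 98 = 253646.

253646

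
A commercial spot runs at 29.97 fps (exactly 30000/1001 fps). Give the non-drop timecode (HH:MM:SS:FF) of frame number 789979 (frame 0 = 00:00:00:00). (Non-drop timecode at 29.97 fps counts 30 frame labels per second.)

789979 ÷ 30 = 26332 full seconds, remainder 19 frames.
26332 s = 7 h 18 min 52 s.
Timecode: 07:18:52:19.

07:18:52:19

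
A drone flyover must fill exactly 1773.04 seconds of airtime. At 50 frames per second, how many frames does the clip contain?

Frames = 1773.04 × 50 = 88652.

88652 frames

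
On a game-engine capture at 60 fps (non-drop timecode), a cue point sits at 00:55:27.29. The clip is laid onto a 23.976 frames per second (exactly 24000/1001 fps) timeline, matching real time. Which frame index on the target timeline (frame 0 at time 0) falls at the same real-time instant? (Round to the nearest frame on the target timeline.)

Source frame index: (0×3600 + 55×60 + 27) × 60 + 29 = 199649.
Real time: 199649 / (60) = 199649/60 s.
Target frame: (199649/60) × (24000/1001) = 79859600/1001 ≈ 79779.820 → 79780.

frame 79780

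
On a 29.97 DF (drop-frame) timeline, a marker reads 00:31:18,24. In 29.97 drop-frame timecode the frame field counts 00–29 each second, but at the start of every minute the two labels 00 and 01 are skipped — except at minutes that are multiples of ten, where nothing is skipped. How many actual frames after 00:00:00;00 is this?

Complete 10-minute blocks: 3, each 17982 frames → 53946.
Remaining 1 whole minute in the current block: 1800 + 0 × 1798 = 1800 frames.
Within the current minute: 18 × 30 + 24 − 2 = 562 (labels ;00/;01 skipped at this minute). Total = 53946 + 1800 + 562 = 56308.

56308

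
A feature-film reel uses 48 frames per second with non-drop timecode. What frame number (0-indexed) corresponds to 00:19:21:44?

frame 55772

Total seconds to the label: (0 × 3600 + 19 × 60 + 21) = 1161.
Frame index = 1161 × 48 + 44 = 55772.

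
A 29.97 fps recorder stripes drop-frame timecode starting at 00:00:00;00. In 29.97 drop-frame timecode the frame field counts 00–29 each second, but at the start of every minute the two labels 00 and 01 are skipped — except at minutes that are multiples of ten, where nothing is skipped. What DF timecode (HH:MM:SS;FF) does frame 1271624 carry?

Each 10-minute DF block holds 10 × 60 × 30 − 9 × 2 = 17982 frames. 1271624 ÷ 17982 → 70 full blocks, remainder 12884.
Within the partial block the first minute is 1800 frames and each further minute 1798, so 7 further minute boundaries passed. Total skipped labels = 18 × 70 + 2 × 7 = 1274.
Non-drop label index = 1271624 + 1274 = 1272898; at 30 labels/s that is 11:47:09:28, i.e. DF 11:47:09;28.

11:47:09;28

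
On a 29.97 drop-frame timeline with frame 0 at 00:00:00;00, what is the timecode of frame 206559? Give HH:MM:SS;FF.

Ten DF minutes hold 17982 frames, so frame 206559 lies in block 11 (frames 197802–215783) with 8757 frames into that block.
The block's first minute is 1800 frames and the rest 1798 each; 8757 frames reaches minute 4, so 11 × 18 + 4 × 2 = 206 labels have been skipped so far.
Adding those back, label number 206559 + 206 = 206765 at 30 labels/s is 6892 s + 5 f = 1 h 54 min 52 s frame 5, i.e. 01:54:52;05.

01:54:52;05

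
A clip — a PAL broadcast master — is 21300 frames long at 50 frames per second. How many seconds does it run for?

426 seconds

Running time = 21300 / (50) = 426 s.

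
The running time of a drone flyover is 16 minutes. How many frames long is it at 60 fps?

16 min = 960 s.
Frames = 960 × 60 = 57600.

57600 frames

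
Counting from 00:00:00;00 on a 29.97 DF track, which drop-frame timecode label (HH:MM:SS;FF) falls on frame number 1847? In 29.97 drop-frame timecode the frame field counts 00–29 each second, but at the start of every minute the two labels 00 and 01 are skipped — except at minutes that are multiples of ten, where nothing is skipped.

00:01:01;19

Ten DF minutes hold 17982 frames, so frame 1847 lies in block 0 (frames 0–17981) with 1847 frames into that block.
The block's first minute is 1800 frames and the rest 1798 each; 1847 frames reaches minute 1, so 0 × 18 + 1 × 2 = 2 labels have been skipped so far.
Adding those back, label number 1847 + 2 = 1849 at 30 labels/s is 61 s + 19 f = 0 h 1 min 1 s frame 19, i.e. 00:01:01;19.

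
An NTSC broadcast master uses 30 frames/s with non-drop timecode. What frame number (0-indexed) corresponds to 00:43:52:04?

78964

Total seconds to the label: (0 × 3600 + 43 × 60 + 52) = 2632.
Frame index = 2632 × 30 + 4 = 78964.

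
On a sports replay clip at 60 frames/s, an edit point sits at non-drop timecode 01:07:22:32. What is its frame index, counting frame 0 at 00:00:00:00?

frame 242552

Total seconds to the label: (1 × 3600 + 7 × 60 + 22) = 4042.
Frame index = 4042 × 60 + 32 = 242552.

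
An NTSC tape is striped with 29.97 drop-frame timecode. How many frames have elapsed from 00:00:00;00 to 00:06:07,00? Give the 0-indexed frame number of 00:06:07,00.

10998

Complete 10-minute blocks: 0, each 17982 frames → 0.
Remaining 6 whole minutes in the current block: 1800 + 5 × 1798 = 10790 frames.
Within the current minute: 7 × 30 + 0 − 2 = 208 (labels ;00/;01 skipped at this minute). Total = 0 + 10790 + 208 = 10998.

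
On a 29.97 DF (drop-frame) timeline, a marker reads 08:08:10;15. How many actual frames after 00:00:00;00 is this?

As if non-drop at 30 labels/s: (8 × 3600 + 8 × 60 + 10) × 30 + 15 = 878715.
Minute boundaries passed: 488; those not divisible by 10: 488 − 48 = 440; dropped labels = 2 × 440 = 880.
Actual frame index = 878715 − 880 = 877835.

877835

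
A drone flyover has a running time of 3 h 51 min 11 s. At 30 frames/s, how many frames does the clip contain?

416130 frames

3 h 51 min 11 s = 13871 s.
Frames = 13871 × 30 = 416130.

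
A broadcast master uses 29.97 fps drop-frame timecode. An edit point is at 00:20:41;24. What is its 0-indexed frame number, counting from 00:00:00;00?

37218

As if non-drop at 30 labels/s: (0 × 3600 + 20 × 60 + 41) × 30 + 24 = 37254.
Minute boundaries passed: 20; those not divisible by 10: 20 − 2 = 18; dropped labels = 2 × 18 = 36.
Actual frame index = 37254 − 36 = 37218.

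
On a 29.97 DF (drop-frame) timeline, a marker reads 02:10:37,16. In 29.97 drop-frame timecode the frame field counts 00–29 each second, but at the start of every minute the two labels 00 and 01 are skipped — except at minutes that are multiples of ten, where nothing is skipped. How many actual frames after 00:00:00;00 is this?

Complete 10-minute blocks: 13, each 17982 frames → 233766.
Remaining 0 whole minutes in the current block: 0 frames.
Within the current minute: 37 × 30 + 16 = 1126. Total = 233766 + 0 + 1126 = 234892.

234892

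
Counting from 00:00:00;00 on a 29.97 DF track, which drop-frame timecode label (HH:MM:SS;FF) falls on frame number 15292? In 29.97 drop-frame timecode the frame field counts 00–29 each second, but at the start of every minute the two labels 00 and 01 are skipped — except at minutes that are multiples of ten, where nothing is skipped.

Ten DF minutes hold 17982 frames, so frame 15292 lies in block 0 (frames 0–17981) with 15292 frames into that block.
The block's first minute is 1800 frames and the rest 1798 each; 15292 frames reaches minute 8, so 0 × 18 + 8 × 2 = 16 labels have been skipped so far.
Adding those back, label number 15292 + 16 = 15308 at 30 labels/s is 510 s + 8 f = 0 h 8 min 30 s frame 8, i.e. 00:08:30;08.

00:08:30;08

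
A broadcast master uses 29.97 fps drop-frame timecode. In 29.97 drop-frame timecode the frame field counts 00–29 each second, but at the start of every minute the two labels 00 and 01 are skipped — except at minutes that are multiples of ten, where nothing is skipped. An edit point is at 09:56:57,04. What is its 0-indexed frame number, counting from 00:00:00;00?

Complete 10-minute blocks: 59, each 17982 frames → 1060938.
Remaining 6 whole minutes in the current block: 1800 + 5 × 1798 = 10790 frames.
Within the current minute: 57 × 30 + 4 − 2 = 1712 (labels ;00/;01 skipped at this minute). Total = 1060938 + 10790 + 1712 = 1073440.

1073440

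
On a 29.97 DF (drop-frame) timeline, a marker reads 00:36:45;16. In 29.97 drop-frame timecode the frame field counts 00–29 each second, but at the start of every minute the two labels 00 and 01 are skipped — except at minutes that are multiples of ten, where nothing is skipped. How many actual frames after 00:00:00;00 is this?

Complete 10-minute blocks: 3, each 17982 frames → 53946.
Remaining 6 whole minutes in the current block: 1800 + 5 × 1798 = 10790 frames.
Within the current minute: 45 × 30 + 16 − 2 = 1364 (labels ;00/;01 skipped at this minute). Total = 53946 + 10790 + 1364 = 66100.

66100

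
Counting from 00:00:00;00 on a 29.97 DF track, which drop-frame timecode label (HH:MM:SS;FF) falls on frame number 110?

Each 10-minute DF block holds 10 × 60 × 30 − 9 × 2 = 17982 frames. 110 ÷ 17982 → 0 full blocks, remainder 110.
Within the partial block the first minute is 1800 frames and each further minute 1798, so 0 further minute boundaries passed. Total skipped labels = 18 × 0 + 2 × 0 = 0.
Non-drop label index = 110 + 0 = 110; at 30 labels/s that is 00:00:03:20, i.e. DF 00:00:03;20.

00:00:03;20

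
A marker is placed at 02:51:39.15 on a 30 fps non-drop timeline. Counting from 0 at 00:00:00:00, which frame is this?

Total seconds to the label: (2 × 3600 + 51 × 60 + 39) = 10299.
Frame index = 10299 × 30 + 15 = 308985.

frame 308985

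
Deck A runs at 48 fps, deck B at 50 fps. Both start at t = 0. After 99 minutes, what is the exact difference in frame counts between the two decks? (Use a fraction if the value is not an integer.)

99 min = 5940 s.
A emits 48 × 5940 = 285120 frames; B emits 50 × 5940 = 297000.
Difference = 11880 frames; B is ahead of A.

11880 frames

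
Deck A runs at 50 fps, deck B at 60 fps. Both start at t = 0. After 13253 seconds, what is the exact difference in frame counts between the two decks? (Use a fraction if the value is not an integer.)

132530 frames

A emits 50 × 13253 = 662650 frames; B emits 60 × 13253 = 795180.
Difference = 132530 frames; B is ahead of A.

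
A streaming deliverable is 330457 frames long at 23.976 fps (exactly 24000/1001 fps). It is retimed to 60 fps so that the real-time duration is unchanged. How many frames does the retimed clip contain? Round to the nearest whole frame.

826969 frames

Frames at target rate = 330457 × (60) / (24000/1001) = 330787457/400 ≈ 826968.642.
Nearest whole frame: 826969.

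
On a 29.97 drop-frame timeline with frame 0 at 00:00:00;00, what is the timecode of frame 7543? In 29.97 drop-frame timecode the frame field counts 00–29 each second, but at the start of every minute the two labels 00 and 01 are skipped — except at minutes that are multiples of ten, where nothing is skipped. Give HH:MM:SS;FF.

00:04:11;21

Ten DF minutes hold 17982 frames, so frame 7543 lies in block 0 (frames 0–17981) with 7543 frames into that block.
The block's first minute is 1800 frames and the rest 1798 each; 7543 frames reaches minute 4, so 0 × 18 + 4 × 2 = 8 labels have been skipped so far.
Adding those back, label number 7543 + 8 = 7551 at 30 labels/s is 251 s + 21 f = 0 h 4 min 11 s frame 21, i.e. 00:04:11;21.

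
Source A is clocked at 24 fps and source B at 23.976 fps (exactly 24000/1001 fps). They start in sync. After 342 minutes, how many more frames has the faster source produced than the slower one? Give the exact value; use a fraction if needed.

492480/1001 frames

342 min = 20520 s.
A emits 24 × 20520 = 492480 frames; B emits 24000/1001 × 20520 = 492480000/1001.
Difference = 492480/1001 frames (≈ 491.9880); B is behind A.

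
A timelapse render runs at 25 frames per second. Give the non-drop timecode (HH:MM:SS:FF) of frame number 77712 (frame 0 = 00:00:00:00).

77712 ÷ 25 = 3108 full seconds, remainder 12 frames.
3108 s = 0 h 51 min 48 s.
Timecode: 00:51:48:12.

00:51:48:12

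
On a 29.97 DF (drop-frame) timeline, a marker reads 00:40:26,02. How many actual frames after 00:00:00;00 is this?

72710

Complete 10-minute blocks: 4, each 17982 frames → 71928.
Remaining 0 whole minutes in the current block: 0 frames.
Within the current minute: 26 × 30 + 2 = 782. Total = 71928 + 0 + 782 = 72710.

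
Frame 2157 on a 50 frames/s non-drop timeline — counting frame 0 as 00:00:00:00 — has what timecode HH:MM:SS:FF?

2157 ÷ 50 = 43 full seconds, remainder 7 frames.
43 s = 0 h 0 min 43 s.
Timecode: 00:00:43:07.

00:00:43:07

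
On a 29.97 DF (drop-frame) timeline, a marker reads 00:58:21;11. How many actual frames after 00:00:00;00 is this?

104935

Complete 10-minute blocks: 5, each 17982 frames → 89910.
Remaining 8 whole minutes in the current block: 1800 + 7 × 1798 = 14386 frames.
Within the current minute: 21 × 30 + 11 − 2 = 639 (labels ;00/;01 skipped at this minute). Total = 89910 + 14386 + 639 = 104935.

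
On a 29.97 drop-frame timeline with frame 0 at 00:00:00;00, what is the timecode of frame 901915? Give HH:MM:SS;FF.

08:21:33;27

Ten DF minutes hold 17982 frames, so frame 901915 lies in block 50 (frames 899100–917081) with 2815 frames into that block.
The block's first minute is 1800 frames and the rest 1798 each; 2815 frames reaches minute 1, so 50 × 18 + 1 × 2 = 902 labels have been skipped so far.
Adding those back, label number 901915 + 902 = 902817 at 30 labels/s is 30093 s + 27 f = 8 h 21 min 33 s frame 27, i.e. 08:21:33;27.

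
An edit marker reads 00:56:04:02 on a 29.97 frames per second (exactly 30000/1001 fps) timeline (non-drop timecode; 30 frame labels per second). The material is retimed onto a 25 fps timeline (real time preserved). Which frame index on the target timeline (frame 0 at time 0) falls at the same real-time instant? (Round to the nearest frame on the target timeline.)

Source frame index: (0×3600 + 56×60 + 4) × 30 + 2 = 100922.
Real time: 100922 / (30000/1001) = 50511461/15000 s.
Target frame: (50511461/15000) × (25) = 50511461/600 ≈ 84185.768 → 84186.

frame 84186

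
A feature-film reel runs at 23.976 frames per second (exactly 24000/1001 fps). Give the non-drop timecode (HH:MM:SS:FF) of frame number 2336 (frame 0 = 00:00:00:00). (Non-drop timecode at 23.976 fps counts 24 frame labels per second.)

2336 ÷ 24 = 97 full seconds, remainder 8 frames.
97 s = 0 h 1 min 37 s.
Timecode: 00:01:37:08.

00:01:37:08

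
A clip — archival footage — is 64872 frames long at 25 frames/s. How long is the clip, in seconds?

2594.88 seconds

Running time = 64872 / (25) = 2594.88 s.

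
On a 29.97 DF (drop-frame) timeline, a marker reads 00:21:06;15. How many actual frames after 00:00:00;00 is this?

As if non-drop at 30 labels/s: (0 × 3600 + 21 × 60 + 6) × 30 + 15 = 37995.
Minute boundaries passed: 21; those not divisible by 10: 21 − 2 = 19; dropped labels = 2 × 19 = 38.
Actual frame index = 37995 − 38 = 37957.

37957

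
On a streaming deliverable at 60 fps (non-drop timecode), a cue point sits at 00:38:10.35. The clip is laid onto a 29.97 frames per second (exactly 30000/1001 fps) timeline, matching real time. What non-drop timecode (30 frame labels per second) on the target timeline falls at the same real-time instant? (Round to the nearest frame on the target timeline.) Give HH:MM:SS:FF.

Source frame index: (0×3600 + 38×60 + 10) × 60 + 35 = 137435.
Real time: 137435 / (60) = 27487/12 s.
Target frame: (27487/12) × (30000/1001) = 68717500/1001 ≈ 68648.851 → 68649.
At 30 labels/s: frame 68649 → 00:38:08:09.

00:38:08:09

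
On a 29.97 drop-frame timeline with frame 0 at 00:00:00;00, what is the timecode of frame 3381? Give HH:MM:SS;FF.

Ten DF minutes hold 17982 frames, so frame 3381 lies in block 0 (frames 0–17981) with 3381 frames into that block.
The block's first minute is 1800 frames and the rest 1798 each; 3381 frames reaches minute 1, so 0 × 18 + 1 × 2 = 2 labels have been skipped so far.
Adding those back, label number 3381 + 2 = 3383 at 30 labels/s is 112 s + 23 f = 0 h 1 min 52 s frame 23, i.e. 00:01:52;23.

00:01:52;23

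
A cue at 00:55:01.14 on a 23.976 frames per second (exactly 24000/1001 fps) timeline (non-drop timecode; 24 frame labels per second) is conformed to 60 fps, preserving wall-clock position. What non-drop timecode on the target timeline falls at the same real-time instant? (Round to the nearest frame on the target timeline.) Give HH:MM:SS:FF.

00:55:04:53

Source frame index: (0×3600 + 55×60 + 1) × 24 + 14 = 79238.
Real time: 79238 / (24000/1001) = 39658619/12000 s.
Target frame: (39658619/12000) × (60) = 39658619/200 ≈ 198293.095 → 198293.
At 60 labels/s: frame 198293 → 00:55:04:53.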